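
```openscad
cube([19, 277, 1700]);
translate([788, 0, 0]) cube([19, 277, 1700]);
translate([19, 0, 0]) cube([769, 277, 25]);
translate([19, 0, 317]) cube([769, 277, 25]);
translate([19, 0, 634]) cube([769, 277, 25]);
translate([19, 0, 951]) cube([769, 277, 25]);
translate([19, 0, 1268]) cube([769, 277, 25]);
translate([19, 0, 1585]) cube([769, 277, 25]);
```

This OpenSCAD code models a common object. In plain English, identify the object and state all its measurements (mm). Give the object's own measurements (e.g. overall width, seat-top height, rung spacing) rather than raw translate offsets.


An open bookshelf. Two side panels, each 19 mm thick, 277 mm deep and 1700 mm tall, stand 807 mm apart (outside-to-outside). Between them sit 6 shelves, each 25 mm thick and 277 mm deep, spanning the full gap between the sides. The bottom shelf rests on the floor (its underside at z = 0) and the clear gap between one shelf's top and the next shelf's underside is 292 mm.


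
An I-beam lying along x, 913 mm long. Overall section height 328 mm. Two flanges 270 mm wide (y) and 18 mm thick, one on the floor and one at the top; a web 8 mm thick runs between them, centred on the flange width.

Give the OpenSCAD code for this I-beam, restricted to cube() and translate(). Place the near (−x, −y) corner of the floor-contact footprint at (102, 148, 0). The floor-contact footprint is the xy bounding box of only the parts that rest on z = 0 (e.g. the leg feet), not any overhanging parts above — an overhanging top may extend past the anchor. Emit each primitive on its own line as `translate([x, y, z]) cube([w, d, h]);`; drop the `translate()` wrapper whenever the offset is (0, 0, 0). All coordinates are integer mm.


translate([102, 148, 0]) cube([913, 270, 18]);
translate([102, 279, 18]) cube([913, 8, 292]);
translate([102, 148, 310]) cube([913, 270, 18]);


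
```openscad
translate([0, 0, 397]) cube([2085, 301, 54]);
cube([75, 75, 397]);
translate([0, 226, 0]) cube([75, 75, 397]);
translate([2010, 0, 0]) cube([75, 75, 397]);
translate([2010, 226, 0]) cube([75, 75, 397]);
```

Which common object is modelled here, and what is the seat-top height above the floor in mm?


A bench. The seat-top height is 451 mm.

A long slab on four corner posts — a bench. The slab sits at z = 397 with thickness 54, so the top is 397 + 54 = 451 mm.


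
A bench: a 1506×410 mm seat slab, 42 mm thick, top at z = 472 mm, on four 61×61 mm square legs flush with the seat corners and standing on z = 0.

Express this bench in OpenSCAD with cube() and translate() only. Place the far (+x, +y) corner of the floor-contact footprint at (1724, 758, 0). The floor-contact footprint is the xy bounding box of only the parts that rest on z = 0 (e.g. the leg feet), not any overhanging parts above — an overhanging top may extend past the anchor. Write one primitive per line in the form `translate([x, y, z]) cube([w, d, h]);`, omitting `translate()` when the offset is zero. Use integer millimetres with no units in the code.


// leg_h = 472 − 42 = 430
translate([218, 348, 430]) cube([1506, 410, 42]);
translate([218, 348, 0]) cube([61, 61, 430]);
translate([218, 697, 0]) cube([61, 61, 430]);
translate([1663, 348, 0]) cube([61, 61, 430]);
translate([1663, 697, 0]) cube([61, 61, 430]);


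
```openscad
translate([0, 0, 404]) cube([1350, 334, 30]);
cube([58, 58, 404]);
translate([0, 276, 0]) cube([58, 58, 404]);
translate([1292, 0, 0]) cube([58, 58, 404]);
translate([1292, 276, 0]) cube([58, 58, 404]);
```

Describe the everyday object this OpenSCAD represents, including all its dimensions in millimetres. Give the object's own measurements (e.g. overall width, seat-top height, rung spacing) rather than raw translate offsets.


A long wooden bench with a 1350 mm (x) × 334 mm (y) seat, 30 mm thick, its top surface 434 mm above the floor. Four 58 mm square legs at the seat corners, flush with the edges, run from z = 0 to the seat underside.


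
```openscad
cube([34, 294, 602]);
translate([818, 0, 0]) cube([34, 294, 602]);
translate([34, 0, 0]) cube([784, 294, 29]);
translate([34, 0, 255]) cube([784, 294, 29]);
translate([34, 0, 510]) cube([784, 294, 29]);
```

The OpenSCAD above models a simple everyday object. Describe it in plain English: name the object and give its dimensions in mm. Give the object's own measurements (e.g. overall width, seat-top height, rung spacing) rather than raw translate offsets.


An open bookshelf. Two side panels, each 34 mm thick, 294 mm deep and 602 mm tall, stand 852 mm apart (outside-to-outside). Between them sit 3 shelves, each 29 mm thick and 294 mm deep, spanning the full gap between the sides. The bottom shelf rests on the floor (its underside at z = 0) and the clear gap between one shelf's top and the next shelf's underside is 226 mm.


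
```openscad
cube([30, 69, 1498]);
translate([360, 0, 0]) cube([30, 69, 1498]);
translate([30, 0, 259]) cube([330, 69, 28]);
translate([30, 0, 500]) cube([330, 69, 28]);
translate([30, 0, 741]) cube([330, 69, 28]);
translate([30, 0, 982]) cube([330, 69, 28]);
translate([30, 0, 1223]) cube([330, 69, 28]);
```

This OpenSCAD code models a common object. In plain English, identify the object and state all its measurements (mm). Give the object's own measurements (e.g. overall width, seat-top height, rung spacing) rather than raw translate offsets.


A straight ladder. Two 30×69 mm vertical rails, 1498 mm tall, stand 390 mm apart (outside-to-outside) with their front faces coplanar on the −y side. 5 rungs, each 69 mm deep and 28 mm tall, span between the inner faces of the rails, front faces flush with the rails. The lowest rung's underside is at z = 259 mm and rungs are spaced 241 mm apart (underside to underside).


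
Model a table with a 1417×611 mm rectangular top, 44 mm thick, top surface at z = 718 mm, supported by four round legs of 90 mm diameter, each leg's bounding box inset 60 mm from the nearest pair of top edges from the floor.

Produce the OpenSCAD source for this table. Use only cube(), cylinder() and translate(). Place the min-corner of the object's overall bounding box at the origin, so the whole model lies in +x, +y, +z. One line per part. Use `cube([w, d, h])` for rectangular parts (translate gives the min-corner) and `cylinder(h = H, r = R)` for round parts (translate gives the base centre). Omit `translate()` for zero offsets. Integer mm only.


// leg_h = 718 - 44 = 674
translate([0, 0, 674]) cube([1417, 611, 44]);
translate([105, 105, 0]) cylinder(h = 674, r = 45);
translate([1312, 105, 0]) cylinder(h = 674, r = 45);
translate([105, 506, 0]) cylinder(h = 674, r = 45);
translate([1312, 506, 0]) cylinder(h = 674, r = 45);


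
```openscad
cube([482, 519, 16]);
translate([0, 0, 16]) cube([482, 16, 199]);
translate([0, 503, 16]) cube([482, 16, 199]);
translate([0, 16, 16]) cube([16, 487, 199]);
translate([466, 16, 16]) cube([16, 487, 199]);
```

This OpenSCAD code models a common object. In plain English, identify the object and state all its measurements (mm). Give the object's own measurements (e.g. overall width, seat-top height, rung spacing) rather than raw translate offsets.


An open-topped rectangular box: outside dimensions 482×519×215 mm, with a uniform wall and base thickness of 16 mm. The base is a full 482×519 slab on the floor; four walls sit on top of the base. The front and back walls (the −y and +y sides) span the full width; the two side walls fit between them.


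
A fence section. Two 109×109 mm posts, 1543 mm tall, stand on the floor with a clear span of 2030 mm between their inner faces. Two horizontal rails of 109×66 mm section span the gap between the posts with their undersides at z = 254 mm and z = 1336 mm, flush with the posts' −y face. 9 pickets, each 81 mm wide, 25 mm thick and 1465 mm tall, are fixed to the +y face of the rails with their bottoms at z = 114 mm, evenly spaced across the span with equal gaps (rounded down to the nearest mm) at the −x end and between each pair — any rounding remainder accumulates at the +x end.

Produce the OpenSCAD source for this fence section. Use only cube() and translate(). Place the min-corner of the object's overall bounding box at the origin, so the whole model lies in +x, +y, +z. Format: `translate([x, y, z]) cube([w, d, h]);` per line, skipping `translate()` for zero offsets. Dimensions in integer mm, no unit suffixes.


cube([109, 109, 1543]);
translate([2139, 0, 0]) cube([109, 109, 1543]);
translate([109, 0, 254]) cube([2030, 109, 66]);
translate([109, 0, 1336]) cube([2030, 109, 66]);
translate([239, 109, 114]) cube([81, 25, 1465]);
translate([450, 109, 114]) cube([81, 25, 1465]);
translate([661, 109, 114]) cube([81, 25, 1465]);
translate([872, 109, 114]) cube([81, 25, 1465]);
translate([1083, 109, 114]) cube([81, 25, 1465]);
translate([1294, 109, 114]) cube([81, 25, 1465]);
translate([1505, 109, 114]) cube([81, 25, 1465]);
translate([1716, 109, 114]) cube([81, 25, 1465]);
translate([1927, 109, 114]) cube([81, 25, 1465]);


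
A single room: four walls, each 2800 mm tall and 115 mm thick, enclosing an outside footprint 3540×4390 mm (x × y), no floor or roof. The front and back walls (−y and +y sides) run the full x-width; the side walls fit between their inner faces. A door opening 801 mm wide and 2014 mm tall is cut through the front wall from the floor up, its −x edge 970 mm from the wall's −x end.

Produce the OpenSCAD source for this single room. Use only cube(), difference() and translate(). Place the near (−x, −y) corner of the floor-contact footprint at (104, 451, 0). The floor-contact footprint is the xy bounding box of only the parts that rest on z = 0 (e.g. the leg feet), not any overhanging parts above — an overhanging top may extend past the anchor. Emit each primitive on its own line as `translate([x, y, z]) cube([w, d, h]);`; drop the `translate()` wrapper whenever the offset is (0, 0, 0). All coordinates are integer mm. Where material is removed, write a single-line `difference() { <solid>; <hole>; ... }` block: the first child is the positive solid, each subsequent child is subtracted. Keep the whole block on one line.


difference() { translate([104, 451, 0]) cube([3540, 115, 2800]); translate([1074, 451, 0]) cube([801, 115, 2014]); }
translate([104, 4726, 0]) cube([3540, 115, 2800]);
translate([104, 566, 0]) cube([115, 4160, 2800]);
translate([3529, 566, 0]) cube([115, 4160, 2800]);


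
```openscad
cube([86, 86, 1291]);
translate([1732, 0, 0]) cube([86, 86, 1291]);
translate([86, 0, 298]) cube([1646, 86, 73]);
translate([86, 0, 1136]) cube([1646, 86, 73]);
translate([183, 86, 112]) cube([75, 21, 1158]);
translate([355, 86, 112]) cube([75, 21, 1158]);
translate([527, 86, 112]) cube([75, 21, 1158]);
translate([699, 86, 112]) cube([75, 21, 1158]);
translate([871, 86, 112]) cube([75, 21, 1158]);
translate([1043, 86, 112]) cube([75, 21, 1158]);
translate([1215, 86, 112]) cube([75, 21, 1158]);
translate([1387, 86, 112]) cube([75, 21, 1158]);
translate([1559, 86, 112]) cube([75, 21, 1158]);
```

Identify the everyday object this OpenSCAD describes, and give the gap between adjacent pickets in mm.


A fence section. The picket gap is 97 mm.

Two posts, two rails, 9 pickets — a fence section. Span 1646 mm holds 9 pickets of 75 mm with 10 equal gaps: ⌊(1646 − 9·75) / 10⌋ = 97 mm.


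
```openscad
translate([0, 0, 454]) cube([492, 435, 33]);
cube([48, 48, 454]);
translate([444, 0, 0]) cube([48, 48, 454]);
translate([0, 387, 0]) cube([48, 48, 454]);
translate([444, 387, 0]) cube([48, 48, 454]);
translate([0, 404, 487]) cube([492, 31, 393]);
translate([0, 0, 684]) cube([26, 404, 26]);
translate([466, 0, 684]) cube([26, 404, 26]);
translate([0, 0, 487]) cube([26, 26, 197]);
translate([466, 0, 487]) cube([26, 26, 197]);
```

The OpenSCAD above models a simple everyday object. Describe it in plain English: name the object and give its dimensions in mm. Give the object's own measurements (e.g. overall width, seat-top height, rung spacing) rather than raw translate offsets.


A chair. The seat is a 492×435×33 mm slab with its top at z = 487 mm, on four 48×48 mm corner legs (flush with the seat edges, standing on z = 0). A flat backrest 31 mm thick, 393 mm tall, spans the full seat width and rises from the seat top along its +y edge, rear face flush with the rear of the seat. Two armrests of 26×26 mm section run along each side from the seat's front edge to the front of the backrest, top faces 223 mm above the seat top and outer faces flush with the seat's x-edges; a 26×26 mm post under the front of each armrest stands on the seat at the front corner.


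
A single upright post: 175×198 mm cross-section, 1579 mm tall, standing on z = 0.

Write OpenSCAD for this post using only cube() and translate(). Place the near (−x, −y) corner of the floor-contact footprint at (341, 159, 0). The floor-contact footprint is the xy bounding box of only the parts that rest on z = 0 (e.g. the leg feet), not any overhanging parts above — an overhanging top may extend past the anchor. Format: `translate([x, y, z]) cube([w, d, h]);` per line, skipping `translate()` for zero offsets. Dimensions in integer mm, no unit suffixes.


translate([341, 159, 0]) cube([175, 198, 1579]);


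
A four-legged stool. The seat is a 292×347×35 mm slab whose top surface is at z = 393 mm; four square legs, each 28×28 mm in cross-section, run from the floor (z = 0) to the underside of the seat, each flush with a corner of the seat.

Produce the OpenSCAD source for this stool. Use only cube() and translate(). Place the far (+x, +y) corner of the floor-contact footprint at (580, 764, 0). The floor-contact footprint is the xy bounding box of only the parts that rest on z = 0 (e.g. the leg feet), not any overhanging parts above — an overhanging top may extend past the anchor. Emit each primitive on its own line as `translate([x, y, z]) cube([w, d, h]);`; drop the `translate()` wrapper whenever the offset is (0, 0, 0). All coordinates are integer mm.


translate([288, 417, 358]) cube([292, 347, 35]);
translate([288, 417, 0]) cube([28, 28, 358]);
translate([552, 417, 0]) cube([28, 28, 358]);
translate([288, 736, 0]) cube([28, 28, 358]);
translate([552, 736, 0]) cube([28, 28, 358]);


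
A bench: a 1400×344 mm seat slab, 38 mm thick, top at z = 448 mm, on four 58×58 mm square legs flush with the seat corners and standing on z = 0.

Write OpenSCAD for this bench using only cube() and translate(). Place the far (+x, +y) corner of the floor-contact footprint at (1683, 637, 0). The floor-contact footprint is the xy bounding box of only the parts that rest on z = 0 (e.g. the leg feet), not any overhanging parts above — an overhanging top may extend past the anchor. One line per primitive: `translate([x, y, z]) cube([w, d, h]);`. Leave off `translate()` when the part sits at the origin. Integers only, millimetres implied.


translate([283, 293, 410]) cube([1400, 344, 38]);
translate([283, 293, 0]) cube([58, 58, 410]);
translate([283, 579, 0]) cube([58, 58, 410]);
translate([1625, 293, 0]) cube([58, 58, 410]);
translate([1625, 579, 0]) cube([58, 58, 410]);


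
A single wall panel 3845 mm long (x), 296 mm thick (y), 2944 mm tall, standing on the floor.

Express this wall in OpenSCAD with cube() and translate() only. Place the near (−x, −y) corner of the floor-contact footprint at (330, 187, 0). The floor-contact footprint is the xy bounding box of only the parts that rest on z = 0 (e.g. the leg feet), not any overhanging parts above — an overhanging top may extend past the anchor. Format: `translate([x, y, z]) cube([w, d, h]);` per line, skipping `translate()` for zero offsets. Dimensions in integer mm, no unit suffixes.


translate([330, 187, 0]) cube([3845, 296, 2944]);


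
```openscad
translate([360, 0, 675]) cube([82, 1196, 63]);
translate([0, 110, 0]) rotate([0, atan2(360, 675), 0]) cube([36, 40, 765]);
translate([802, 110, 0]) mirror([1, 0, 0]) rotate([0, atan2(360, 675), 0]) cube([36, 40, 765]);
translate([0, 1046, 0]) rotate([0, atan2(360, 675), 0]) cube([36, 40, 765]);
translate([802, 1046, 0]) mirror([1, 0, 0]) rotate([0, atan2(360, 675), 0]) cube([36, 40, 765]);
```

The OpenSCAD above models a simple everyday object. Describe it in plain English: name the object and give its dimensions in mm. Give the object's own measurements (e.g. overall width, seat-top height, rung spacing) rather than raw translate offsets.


A sawhorse. A 82×1196×63 mm beam (x, y, z) sits on two A-frame leg pairs. Each pair is two raked legs of 36×40 mm section (40 mm along y) splaying symmetrically in x. Each leg rises 675 mm vertically over 360 mm of horizontal reach and is 765 mm long along its own axis. Every leg's outer bottom edge rests on the floor and its outer top edge meets a bottom edge of the beam — the left legs (tilting toward +x) meet the beam's −x bottom edge, the right legs (their mirror images, tilting toward −x) meet its +x bottom edge — so the leg tops tuck under the beam, the beam's underside is 675 mm above the floor, and the feet are 802 mm apart outside-to-outside with the beam centred between them. The two leg pairs are set in 110 mm from either end of the beam.


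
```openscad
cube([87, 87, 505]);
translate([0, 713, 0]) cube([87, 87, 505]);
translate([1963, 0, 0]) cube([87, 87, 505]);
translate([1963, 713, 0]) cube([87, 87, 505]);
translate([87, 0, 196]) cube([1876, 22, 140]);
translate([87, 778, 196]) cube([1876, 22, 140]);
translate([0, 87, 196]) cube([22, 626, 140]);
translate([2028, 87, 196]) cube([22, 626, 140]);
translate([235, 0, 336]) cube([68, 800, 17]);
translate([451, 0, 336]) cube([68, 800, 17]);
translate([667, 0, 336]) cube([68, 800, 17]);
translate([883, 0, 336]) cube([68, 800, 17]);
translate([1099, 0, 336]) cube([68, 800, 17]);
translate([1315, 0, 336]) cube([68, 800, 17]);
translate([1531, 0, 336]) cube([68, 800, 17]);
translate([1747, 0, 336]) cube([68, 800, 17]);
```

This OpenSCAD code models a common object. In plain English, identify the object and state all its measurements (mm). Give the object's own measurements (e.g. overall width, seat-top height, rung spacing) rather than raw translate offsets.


A bed frame 2050 mm long (x) by 800 mm wide (y). Four 87×87 mm corner posts, 505 mm tall, at the corners of the footprint. Four rails of 22 mm thickness and 140 mm height run between adjacent posts with their undersides at z = 196 mm, their outer faces flush with the outside of the frame (the two x-running rails run between the posts' inner faces; the two y-running rails run between the posts' inner faces). 8 slats, each 68 mm wide (x) and 17 mm thick, lie across the top of the two x-running rails, running the full 800 mm width of the frame in y; along x they sit between the end posts with a 148 mm gap after the −x posts and between neighbouring slats and before the +x posts.


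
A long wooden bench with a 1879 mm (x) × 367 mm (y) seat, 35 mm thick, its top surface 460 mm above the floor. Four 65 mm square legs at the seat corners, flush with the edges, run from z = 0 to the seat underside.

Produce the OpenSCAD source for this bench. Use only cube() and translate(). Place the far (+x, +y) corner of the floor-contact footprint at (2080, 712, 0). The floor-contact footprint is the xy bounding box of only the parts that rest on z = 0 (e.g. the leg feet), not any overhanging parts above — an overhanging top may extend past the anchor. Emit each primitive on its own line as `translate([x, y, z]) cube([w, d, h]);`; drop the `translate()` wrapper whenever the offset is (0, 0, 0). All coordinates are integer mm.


translate([201, 345, 425]) cube([1879, 367, 35]);
translate([201, 345, 0]) cube([65, 65, 425]);
translate([201, 647, 0]) cube([65, 65, 425]);
translate([2015, 345, 0]) cube([65, 65, 425]);
translate([2015, 647, 0]) cube([65, 65, 425]);


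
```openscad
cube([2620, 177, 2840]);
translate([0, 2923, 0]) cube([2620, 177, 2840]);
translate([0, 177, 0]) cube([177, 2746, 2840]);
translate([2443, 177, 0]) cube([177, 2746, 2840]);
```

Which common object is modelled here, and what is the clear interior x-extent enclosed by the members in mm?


A house (or room) frame. The interior width is 2266 mm.

Four 2840 mm walls enclosing a rectangle with no floor or roof — a room or house frame. Outside width is 2620 mm and wall thickness is 177 mm, so the interior width is 2620 − 2 × 177 = 2266 mm.


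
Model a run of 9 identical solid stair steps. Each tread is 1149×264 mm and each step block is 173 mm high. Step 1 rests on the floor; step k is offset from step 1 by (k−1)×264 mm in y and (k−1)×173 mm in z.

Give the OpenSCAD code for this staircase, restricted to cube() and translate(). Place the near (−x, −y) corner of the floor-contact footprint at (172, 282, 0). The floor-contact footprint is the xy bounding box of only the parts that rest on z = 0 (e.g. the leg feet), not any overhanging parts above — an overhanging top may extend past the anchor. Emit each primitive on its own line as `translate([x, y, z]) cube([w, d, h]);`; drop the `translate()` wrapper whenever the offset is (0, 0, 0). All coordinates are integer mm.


translate([172, 282, 0]) cube([1149, 264, 173]);
translate([172, 546, 173]) cube([1149, 264, 173]);
translate([172, 810, 346]) cube([1149, 264, 173]);
translate([172, 1074, 519]) cube([1149, 264, 173]);
translate([172, 1338, 692]) cube([1149, 264, 173]);
translate([172, 1602, 865]) cube([1149, 264, 173]);
translate([172, 1866, 1038]) cube([1149, 264, 173]);
translate([172, 2130, 1211]) cube([1149, 264, 173]);
translate([172, 2394, 1384]) cube([1149, 264, 173]);


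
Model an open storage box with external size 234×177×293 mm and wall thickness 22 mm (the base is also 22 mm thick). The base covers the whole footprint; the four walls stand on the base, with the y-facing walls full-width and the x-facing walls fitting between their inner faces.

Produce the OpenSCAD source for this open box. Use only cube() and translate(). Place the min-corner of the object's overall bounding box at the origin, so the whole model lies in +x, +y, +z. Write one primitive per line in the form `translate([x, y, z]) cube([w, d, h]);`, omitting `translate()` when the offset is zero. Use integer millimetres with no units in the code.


cube([234, 177, 22]);
translate([0, 0, 22]) cube([234, 22, 271]);
translate([0, 155, 22]) cube([234, 22, 271]);
translate([0, 22, 22]) cube([22, 133, 271]);
translate([212, 22, 22]) cube([22, 133, 271]);


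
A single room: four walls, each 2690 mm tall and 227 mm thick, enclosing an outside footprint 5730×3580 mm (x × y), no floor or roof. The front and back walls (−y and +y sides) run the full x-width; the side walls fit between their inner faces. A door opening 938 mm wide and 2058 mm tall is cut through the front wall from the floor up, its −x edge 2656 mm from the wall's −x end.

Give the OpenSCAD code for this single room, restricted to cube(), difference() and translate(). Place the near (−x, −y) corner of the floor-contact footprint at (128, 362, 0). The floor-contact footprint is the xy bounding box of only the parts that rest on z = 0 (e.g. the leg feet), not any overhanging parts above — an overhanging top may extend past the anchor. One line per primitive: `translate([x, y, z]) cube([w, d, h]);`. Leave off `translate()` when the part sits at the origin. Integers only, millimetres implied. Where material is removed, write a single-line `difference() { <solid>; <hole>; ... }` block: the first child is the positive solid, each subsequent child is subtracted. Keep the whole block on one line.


difference() { translate([128, 362, 0]) cube([5730, 227, 2690]); translate([2784, 362, 0]) cube([938, 227, 2058]); }
translate([128, 3715, 0]) cube([5730, 227, 2690]);
translate([128, 589, 0]) cube([227, 3126, 2690]);
translate([5631, 589, 0]) cube([227, 3126, 2690]);


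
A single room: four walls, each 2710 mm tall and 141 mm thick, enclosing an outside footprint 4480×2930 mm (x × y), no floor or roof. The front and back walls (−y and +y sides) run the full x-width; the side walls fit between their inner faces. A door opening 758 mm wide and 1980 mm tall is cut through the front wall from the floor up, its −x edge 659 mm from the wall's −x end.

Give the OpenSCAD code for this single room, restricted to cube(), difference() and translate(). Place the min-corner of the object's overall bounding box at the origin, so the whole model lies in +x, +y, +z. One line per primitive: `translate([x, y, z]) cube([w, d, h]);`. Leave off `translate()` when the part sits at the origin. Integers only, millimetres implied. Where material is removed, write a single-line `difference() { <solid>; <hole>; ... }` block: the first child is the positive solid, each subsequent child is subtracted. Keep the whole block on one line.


difference() { cube([4480, 141, 2710]); translate([659, 0, 0]) cube([758, 141, 1980]); }
translate([0, 2789, 0]) cube([4480, 141, 2710]);
translate([0, 141, 0]) cube([141, 2648, 2710]);
translate([4339, 141, 0]) cube([141, 2648, 2710]);


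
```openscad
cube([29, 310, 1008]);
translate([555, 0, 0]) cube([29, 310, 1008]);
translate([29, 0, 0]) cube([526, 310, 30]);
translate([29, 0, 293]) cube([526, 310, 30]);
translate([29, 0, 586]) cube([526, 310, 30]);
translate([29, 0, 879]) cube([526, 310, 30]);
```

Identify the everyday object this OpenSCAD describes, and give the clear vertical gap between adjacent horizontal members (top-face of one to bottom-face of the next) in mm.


A bookshelf. The clear shelf gap is 263 mm.

Two tall side panels with 4 horizontal boards between them — a bookshelf. The first two shelf undersides are at z = 0 and z = 293; with shelf thickness 30, the clear gap is 293 − 0 − 30 = 263 mm.


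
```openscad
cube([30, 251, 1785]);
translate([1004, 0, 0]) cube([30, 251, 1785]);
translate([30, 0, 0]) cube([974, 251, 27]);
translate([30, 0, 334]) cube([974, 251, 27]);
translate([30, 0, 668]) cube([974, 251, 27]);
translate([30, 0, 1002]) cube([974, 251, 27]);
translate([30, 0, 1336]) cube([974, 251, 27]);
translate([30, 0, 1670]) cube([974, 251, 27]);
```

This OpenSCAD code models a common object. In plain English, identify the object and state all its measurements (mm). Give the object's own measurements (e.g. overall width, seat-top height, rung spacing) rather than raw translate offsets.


An open bookshelf. Two side panels, each 30 mm thick, 251 mm deep and 1785 mm tall, stand 1034 mm apart (outside-to-outside). Between them sit 6 shelves, each 27 mm thick and 251 mm deep, spanning the full gap between the sides. The bottom shelf rests on the floor (its underside at z = 0) and the clear gap between one shelf's top and the next shelf's underside is 307 mm.


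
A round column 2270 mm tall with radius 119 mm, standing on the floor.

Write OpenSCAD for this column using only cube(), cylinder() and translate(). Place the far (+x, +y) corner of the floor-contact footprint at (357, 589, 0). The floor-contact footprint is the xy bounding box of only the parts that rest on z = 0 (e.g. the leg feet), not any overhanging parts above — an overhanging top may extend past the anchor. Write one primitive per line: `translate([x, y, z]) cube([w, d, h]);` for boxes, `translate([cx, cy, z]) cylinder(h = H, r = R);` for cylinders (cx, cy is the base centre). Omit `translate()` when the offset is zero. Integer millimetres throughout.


translate([238, 470, 0]) cylinder(h = 2270, r = 119);


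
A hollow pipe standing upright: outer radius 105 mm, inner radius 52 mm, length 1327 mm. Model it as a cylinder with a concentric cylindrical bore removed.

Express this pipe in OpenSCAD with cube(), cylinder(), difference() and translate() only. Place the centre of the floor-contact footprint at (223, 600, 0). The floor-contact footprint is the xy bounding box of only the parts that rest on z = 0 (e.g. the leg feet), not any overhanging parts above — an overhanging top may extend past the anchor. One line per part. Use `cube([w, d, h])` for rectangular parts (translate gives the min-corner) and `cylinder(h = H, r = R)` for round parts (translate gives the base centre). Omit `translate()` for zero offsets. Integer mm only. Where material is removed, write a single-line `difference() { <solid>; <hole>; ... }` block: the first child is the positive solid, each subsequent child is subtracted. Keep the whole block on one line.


difference() { translate([223, 600, 0]) cylinder(h = 1327, r = 105); translate([223, 600, 0]) cylinder(h = 1327, r = 52); }


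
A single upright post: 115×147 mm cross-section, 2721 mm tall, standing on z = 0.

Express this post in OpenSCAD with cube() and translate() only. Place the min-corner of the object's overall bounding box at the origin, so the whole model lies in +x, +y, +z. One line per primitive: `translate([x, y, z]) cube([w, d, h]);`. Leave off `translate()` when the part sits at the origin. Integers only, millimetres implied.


cube([115, 147, 2721]);


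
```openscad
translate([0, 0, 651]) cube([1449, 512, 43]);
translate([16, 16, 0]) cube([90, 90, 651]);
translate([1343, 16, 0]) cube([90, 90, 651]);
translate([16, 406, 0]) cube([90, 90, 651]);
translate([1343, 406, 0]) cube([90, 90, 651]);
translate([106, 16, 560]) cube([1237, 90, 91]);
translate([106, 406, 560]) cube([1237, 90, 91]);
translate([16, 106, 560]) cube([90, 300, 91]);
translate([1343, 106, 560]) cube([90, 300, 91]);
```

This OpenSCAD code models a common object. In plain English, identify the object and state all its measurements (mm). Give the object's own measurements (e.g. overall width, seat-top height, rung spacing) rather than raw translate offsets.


A table: top 1449 mm (x) × 512 mm (y), 43 mm thick, upper face at z = 694 mm, on four 90×90 mm square legs, each inset 16 mm from the nearest pair of top edges from z = 0 to the bottom of the top. Four apron rails, 90 mm thick and 91 mm tall, run between adjacent legs with their top edges flush with the underside of the top and their outer faces flush with the legs' outer faces.


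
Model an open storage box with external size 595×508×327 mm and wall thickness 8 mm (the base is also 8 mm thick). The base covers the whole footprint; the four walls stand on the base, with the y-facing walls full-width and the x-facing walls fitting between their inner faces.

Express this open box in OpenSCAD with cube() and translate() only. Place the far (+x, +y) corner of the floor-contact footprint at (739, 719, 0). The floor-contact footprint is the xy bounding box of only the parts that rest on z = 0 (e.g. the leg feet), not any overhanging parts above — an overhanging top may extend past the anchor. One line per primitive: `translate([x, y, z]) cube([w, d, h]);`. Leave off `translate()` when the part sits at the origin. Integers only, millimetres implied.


translate([144, 211, 0]) cube([595, 508, 8]);
translate([144, 211, 8]) cube([595, 8, 319]);
translate([144, 711, 8]) cube([595, 8, 319]);
translate([144, 219, 8]) cube([8, 492, 319]);
translate([731, 219, 8]) cube([8, 492, 319]);


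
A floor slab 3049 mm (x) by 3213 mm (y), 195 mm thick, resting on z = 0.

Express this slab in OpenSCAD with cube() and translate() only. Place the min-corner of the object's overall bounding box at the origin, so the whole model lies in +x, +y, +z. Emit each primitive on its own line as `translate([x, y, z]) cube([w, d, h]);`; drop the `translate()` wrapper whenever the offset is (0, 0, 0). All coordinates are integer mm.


cube([3049, 3213, 195]);


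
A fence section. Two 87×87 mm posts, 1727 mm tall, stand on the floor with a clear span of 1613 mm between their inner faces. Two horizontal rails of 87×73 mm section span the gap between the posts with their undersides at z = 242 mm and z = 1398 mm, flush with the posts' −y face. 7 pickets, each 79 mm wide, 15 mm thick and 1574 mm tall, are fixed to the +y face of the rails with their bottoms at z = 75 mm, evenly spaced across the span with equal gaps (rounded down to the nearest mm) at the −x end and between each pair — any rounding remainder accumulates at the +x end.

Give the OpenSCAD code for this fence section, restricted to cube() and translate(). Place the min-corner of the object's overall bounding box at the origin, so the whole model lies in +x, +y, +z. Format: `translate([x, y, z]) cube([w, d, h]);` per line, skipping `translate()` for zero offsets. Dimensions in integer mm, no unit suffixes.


cube([87, 87, 1727]);
translate([1700, 0, 0]) cube([87, 87, 1727]);
translate([87, 0, 242]) cube([1613, 87, 73]);
translate([87, 0, 1398]) cube([1613, 87, 73]);
translate([219, 87, 75]) cube([79, 15, 1574]);
translate([430, 87, 75]) cube([79, 15, 1574]);
translate([641, 87, 75]) cube([79, 15, 1574]);
translate([852, 87, 75]) cube([79, 15, 1574]);
translate([1063, 87, 75]) cube([79, 15, 1574]);
translate([1274, 87, 75]) cube([79, 15, 1574]);
translate([1485, 87, 75]) cube([79, 15, 1574]);


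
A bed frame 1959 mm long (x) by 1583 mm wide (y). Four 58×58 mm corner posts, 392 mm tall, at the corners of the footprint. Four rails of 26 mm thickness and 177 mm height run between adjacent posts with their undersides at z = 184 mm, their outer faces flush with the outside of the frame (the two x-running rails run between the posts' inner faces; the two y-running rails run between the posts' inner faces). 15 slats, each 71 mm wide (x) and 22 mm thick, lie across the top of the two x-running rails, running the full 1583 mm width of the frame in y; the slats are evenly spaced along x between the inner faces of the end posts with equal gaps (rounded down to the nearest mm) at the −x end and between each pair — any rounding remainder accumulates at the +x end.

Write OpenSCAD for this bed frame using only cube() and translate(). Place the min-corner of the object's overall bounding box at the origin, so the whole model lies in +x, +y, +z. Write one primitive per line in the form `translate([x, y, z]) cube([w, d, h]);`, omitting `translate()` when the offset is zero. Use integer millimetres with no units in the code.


cube([58, 58, 392]);
translate([0, 1525, 0]) cube([58, 58, 392]);
translate([1901, 0, 0]) cube([58, 58, 392]);
translate([1901, 1525, 0]) cube([58, 58, 392]);
translate([58, 0, 184]) cube([1843, 26, 177]);
translate([58, 1557, 184]) cube([1843, 26, 177]);
translate([0, 58, 184]) cube([26, 1467, 177]);
translate([1933, 58, 184]) cube([26, 1467, 177]);
translate([106, 0, 361]) cube([71, 1583, 22]);
translate([225, 0, 361]) cube([71, 1583, 22]);
translate([344, 0, 361]) cube([71, 1583, 22]);
translate([463, 0, 361]) cube([71, 1583, 22]);
translate([582, 0, 361]) cube([71, 1583, 22]);
translate([701, 0, 361]) cube([71, 1583, 22]);
translate([820, 0, 361]) cube([71, 1583, 22]);
translate([939, 0, 361]) cube([71, 1583, 22]);
translate([1058, 0, 361]) cube([71, 1583, 22]);
translate([1177, 0, 361]) cube([71, 1583, 22]);
translate([1296, 0, 361]) cube([71, 1583, 22]);
translate([1415, 0, 361]) cube([71, 1583, 22]);
translate([1534, 0, 361]) cube([71, 1583, 22]);
translate([1653, 0, 361]) cube([71, 1583, 22]);
translate([1772, 0, 361]) cube([71, 1583, 22]);


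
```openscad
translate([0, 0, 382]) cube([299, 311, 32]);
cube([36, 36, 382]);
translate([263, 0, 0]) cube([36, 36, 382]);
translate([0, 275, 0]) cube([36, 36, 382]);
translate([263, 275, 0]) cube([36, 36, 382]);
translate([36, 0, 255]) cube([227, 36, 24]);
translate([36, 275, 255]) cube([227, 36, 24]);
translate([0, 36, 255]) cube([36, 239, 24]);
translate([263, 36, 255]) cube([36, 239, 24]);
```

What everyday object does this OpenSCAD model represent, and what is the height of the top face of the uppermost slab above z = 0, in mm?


A stool. The seat height is 414 mm.

A 299×311×32 slab at z = 382 on four corner posts — a stool. The seat top is 382 + 32 = 414 mm.


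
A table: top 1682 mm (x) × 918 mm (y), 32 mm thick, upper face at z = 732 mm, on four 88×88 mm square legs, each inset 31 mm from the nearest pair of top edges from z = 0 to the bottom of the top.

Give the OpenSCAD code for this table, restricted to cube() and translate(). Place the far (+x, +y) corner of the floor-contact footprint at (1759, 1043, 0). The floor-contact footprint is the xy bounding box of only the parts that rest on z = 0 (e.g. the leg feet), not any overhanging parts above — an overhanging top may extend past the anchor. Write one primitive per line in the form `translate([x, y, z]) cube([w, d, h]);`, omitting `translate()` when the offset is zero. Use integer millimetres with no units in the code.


translate([108, 156, 700]) cube([1682, 918, 32]);
translate([139, 187, 0]) cube([88, 88, 700]);
translate([1671, 187, 0]) cube([88, 88, 700]);
translate([139, 955, 0]) cube([88, 88, 700]);
translate([1671, 955, 0]) cube([88, 88, 700]);


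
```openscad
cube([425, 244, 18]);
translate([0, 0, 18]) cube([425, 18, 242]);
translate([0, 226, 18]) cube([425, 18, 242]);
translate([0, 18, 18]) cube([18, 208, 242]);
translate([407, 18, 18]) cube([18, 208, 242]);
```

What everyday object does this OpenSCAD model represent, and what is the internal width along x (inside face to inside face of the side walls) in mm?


An open box. The internal width is 389 mm.

A 425×244 base slab with four walls standing on it — an open box. The base is 425 mm wide and the walls are 18 mm thick, so the internal width is 425 − 2 × 18 = 389 mm.


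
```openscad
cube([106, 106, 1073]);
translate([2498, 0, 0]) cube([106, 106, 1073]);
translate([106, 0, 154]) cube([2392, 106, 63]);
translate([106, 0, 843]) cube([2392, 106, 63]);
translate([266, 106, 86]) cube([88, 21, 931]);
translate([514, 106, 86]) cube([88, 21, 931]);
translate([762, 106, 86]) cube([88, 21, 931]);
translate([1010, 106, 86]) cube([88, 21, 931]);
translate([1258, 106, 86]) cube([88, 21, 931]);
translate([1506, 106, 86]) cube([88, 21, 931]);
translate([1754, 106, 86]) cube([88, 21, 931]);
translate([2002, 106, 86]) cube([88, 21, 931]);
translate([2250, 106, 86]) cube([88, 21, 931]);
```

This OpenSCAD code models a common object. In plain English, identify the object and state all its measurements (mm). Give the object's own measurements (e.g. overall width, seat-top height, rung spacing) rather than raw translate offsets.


A fence section. Two 106×106 mm posts, 1073 mm tall, stand on the floor with a clear span of 2392 mm between their inner faces. Two horizontal rails of 106×63 mm section span the gap between the posts with their undersides at z = 154 mm and z = 843 mm, flush with the posts' −y face. 9 pickets, each 88 mm wide, 21 mm thick and 931 mm tall, are fixed to the +y face of the rails with their bottoms at z = 86 mm, spaced across the span with a 160 mm gap after the −x post and between neighbouring pickets and before the +x post.


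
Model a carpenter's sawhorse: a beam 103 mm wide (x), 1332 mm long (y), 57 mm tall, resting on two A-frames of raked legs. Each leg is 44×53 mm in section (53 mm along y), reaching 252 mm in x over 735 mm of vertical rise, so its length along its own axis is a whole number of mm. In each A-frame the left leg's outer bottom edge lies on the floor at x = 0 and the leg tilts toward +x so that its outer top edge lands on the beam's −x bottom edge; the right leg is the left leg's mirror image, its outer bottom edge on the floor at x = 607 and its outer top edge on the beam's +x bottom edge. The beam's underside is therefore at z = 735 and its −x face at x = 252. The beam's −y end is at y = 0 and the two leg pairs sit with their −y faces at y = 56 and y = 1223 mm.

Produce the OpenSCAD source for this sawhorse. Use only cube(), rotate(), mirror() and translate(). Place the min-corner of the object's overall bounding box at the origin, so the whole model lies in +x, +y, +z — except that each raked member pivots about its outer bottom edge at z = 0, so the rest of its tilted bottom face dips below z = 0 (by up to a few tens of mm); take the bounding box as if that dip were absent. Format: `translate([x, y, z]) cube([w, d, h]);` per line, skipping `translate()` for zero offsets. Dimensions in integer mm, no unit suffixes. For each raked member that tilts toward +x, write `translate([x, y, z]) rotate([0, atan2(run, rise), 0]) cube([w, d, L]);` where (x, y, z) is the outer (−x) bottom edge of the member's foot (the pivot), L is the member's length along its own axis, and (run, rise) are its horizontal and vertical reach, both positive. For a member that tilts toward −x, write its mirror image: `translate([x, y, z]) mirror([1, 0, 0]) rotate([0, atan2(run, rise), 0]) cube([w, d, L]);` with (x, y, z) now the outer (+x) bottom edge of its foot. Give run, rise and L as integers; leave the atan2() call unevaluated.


translate([252, 0, 735]) cube([103, 1332, 57]);
translate([0, 56, 0]) rotate([0, atan2(252, 735), 0]) cube([44, 53, 777]);
translate([607, 56, 0]) mirror([1, 0, 0]) rotate([0, atan2(252, 735), 0]) cube([44, 53, 777]);
translate([0, 1223, 0]) rotate([0, atan2(252, 735), 0]) cube([44, 53, 777]);
translate([607, 1223, 0]) mirror([1, 0, 0]) rotate([0, atan2(252, 735), 0]) cube([44, 53, 777]);
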